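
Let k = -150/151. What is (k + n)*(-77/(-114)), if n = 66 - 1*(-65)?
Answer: 1511587/17214 ≈ 87.812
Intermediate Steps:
k = -150/151 (k = -150*1/151 = -150/151 ≈ -0.99338)
n = 131 (n = 66 + 65 = 131)
(k + n)*(-77/(-114)) = (-150/151 + 131)*(-77/(-114)) = 19631*(-77*(-1/114))/151 = (19631/151)*(77/114) = 1511587/17214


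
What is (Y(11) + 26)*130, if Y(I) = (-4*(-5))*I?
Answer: 31980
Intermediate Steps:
Y(I) = 20*I
(Y(11) + 26)*130 = (20*11 + 26)*130 = (220 + 26)*130 = 246*130 = 31980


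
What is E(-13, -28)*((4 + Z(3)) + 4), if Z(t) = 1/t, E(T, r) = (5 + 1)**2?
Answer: 300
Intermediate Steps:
E(T, r) = 36 (E(T, r) = 6**2 = 36)
E(-13, -28)*((4 + Z(3)) + 4) = 36*((4 + 1/3) + 4) = 36*(13/3 + 4) = 36*(25/3) = 300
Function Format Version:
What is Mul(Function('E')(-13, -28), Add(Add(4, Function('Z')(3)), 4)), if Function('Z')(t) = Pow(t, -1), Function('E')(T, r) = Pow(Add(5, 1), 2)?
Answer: 300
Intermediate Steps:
Function('E')(T, r) = 36 (Function('E')(T, r) = Pow(6, 2) = 36)
Mul(Function('E')(-13, -28), Add(Add(4, Function('Z')(3)), 4)) = Mul(36, Add(Add(4, Pow(3, -1)), 4)) = Mul(36, Add(Add(4, Rational(1, 3)), 4)) = Mul(36, Add(Rational(13, 3), 4)) = Mul(36, Rational(25, 3)) = 300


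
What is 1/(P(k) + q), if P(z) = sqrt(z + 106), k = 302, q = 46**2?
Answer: 529/1119262 - sqrt(102)/2238524 ≈ 0.00046812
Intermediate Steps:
q = 2116
P(z) = sqrt(106 + z)
1/(P(k) + q) = 1/(sqrt(106 + 302) + 2116) = 1/(sqrt(408) + 2116) = 1/(2*sqrt(102) + 2116) = 1/(2116 + 2*sqrt(102))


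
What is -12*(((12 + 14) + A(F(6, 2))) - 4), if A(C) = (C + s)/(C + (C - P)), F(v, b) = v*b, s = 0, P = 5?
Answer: -5160/19 ≈ -271.58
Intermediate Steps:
F(v, b) = b*v
A(C) = C/(-5 + 2*C) (A(C) = (C + 0)/(C + (C - 1*5)) = C/(C + (C - 5)) = C/(C + (-5 + C)) = C/(-5 + 2*C))
-12*(((12 + 14) + A(F(6, 2))) - 4) = -12*(((12 + 14) + (2*6)/(-5 + 2*(2*6))) - 4) = -12*((26 + 12/(-5 + 2*12)) - 4) = -12*((26 + 12/(-5 + 24)) - 4) = -12*((26 + 12/19) - 4) = -12*(506/19 - 4) = -12*430/19 = -5160/19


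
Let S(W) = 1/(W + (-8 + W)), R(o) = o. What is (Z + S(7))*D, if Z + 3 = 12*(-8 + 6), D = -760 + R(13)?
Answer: 40089/2 ≈ 20045.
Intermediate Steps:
S(W) = 1/(-8 + 2*W)
D = -747 (D = -760 + 13 = -747)
Z = -27 (Z = -3 + 12*(-8 + 6) = -3 + 12*(-2) = -3 - 24 = -27)
(Z + S(7))*D = (-27 + 1/(2*(-4 + 7)))*(-747) = (-27 + (½)/3)*(-747) = (-27 + (½)*(⅓))*(-747) = (-27 + ⅙)*(-747) = -161/6*(-747) = 40089/2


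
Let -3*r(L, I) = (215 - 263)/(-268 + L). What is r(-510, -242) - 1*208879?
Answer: -81253939/389 ≈ -2.0888e+5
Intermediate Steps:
r(L, I) = 16/(-268 + L) (r(L, I) = -(215 - 263)/(3*(-268 + L)) = -(-16)/(-268 + L) = 16/(-268 + L))
r(-510, -242) - 1*208879 = 16/(-268 - 510) - 1*208879 = 16/(-778) - 208879 = 16*(-1/778) - 208879 = -8/389 - 208879 = -81253939/389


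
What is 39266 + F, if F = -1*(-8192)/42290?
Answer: 830283666/21145 ≈ 39266.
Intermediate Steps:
F = 4096/21145 (F = 8192*(1/42290) = 4096/21145 ≈ 0.19371)
39266 + F = 39266 + 4096/21145 = 830283666/21145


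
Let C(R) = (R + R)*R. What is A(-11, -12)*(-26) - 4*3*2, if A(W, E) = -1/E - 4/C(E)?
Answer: -929/36 ≈ -25.806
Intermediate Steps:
C(R) = 2*R**2 (C(R) = (2*R)*R = 2*R**2)
A(W, E) = -1/E - 2/E**2 (A(W, E) = -1/E - 4*1/(2*E**2) = -1/E - 2/E**2)
A(-11, -12)*(-26) - 4*3*2 = ((-2 - 1*(-12))/(-12)**2)*(-26) - 4*3*2 = ((-2 + 12)/144)*(-26) - 12*2 = ((1/144)*10)*(-26) - 24 = (5/72)*(-26) - 24 = -65/36 - 24 = -929/36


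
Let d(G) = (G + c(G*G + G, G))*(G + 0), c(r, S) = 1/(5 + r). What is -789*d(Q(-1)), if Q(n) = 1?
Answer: -6312/7 ≈ -901.71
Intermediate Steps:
d(G) = G*(G + 1/(5 + G + G²)) (d(G) = (G + 1/(5 + (G*G + G)))*(G + 0) = (G + 1/(5 + (G² + G)))*G = (G + 1/(5 + (G + G²)))*G = (G + 1/(5 + G + G²))*G = G*(G + 1/(5 + G + G²)))
-789*d(Q(-1)) = -789*(1 + 1*(5 + 1*(1 + 1)))/(5 + 1*(1 + 1)) = -789*(1 + 1*(5 + 1*2))/(5 + 1*2) = -789*(1 + 1*(5 + 2))/(5 + 2) = -789*(1 + 1*7)/7 = -789*(1 + 7)/7 = -789*8/7 = -6312/7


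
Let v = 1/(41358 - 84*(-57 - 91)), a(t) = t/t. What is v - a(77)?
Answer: -53789/53790 ≈ -0.99998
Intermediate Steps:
a(t) = 1
v = 1/53790 (v = 1/(41358 - 84*(-148)) = 1/(41358 + 12432) = 1/53790 ≈ 1.8591e-5)
v - a(77) = 1/53790 - 1*1 = 1/53790 - 1 = -53789/53790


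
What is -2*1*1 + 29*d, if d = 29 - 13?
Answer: 462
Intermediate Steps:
d = 16
-2*1*1 + 29*d = -2*1*1 + 29*16 = -2*1 + 464 = -2 + 464 = 462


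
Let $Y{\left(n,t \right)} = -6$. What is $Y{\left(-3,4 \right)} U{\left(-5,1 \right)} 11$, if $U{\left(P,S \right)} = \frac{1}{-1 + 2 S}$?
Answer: $-66$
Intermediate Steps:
$Y{\left(-3,4 \right)} U{\left(-5,1 \right)} 11 = - \frac{6}{-1 + 2 \cdot 1} \cdot 11 = - \frac{6}{-1 + 2} \cdot 11 = - \frac{6}{1} \cdot 11 = \left(-6\right) 1 \cdot 11 = \left(-6\right) 11 = -66$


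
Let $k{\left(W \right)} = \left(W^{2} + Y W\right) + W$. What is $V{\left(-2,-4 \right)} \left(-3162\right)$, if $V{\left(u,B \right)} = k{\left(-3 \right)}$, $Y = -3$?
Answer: $-47430$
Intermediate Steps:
$k{\left(W \right)} = W^{2} - 2 W$ ($k{\left(W \right)} = \left(W^{2} - 3 W\right) + W = W^{2} - 2 W$)
$V{\left(u,B \right)} = 15$ ($V{\left(u,B \right)} = - 3 \left(-2 - 3\right) = \left(-3\right) \left(-5\right) = 15$)
$V{\left(-2,-4 \right)} \left(-3162\right) = 15 \left(-3162\right) = -47430$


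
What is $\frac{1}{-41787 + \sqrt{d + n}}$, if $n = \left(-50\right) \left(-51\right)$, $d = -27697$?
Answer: $- \frac{41787}{1746178516} - \frac{i \sqrt{25147}}{1746178516} \approx -2.3931 \cdot 10^{-5} - 9.0814 \cdot 10^{-8} i$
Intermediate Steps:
$n = 2550$
$\frac{1}{-41787 + \sqrt{d + n}} = \frac{1}{-41787 + \sqrt{-27697 + 2550}} = \frac{1}{-41787 + \sqrt{-25147}} = \frac{1}{-41787 + i \sqrt{25147}}$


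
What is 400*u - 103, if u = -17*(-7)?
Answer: 47497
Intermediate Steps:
u = 119
400*u - 103 = 400*119 - 103 = 47600 - 103 = 47497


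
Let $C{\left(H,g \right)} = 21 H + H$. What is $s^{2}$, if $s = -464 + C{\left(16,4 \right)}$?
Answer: $12544$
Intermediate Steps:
$C{\left(H,g \right)} = 22 H$
$s = -112$ ($s = -464 + 22 \cdot 16 = -464 + 352 = -112$)
$s^{2} = \left(-112\right)^{2} = 12544$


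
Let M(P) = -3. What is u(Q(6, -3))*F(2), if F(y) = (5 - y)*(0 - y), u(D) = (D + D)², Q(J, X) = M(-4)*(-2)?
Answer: -864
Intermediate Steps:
Q(J, X) = 6 (Q(J, X) = -3*(-2) = 6)
u(D) = 4*D² (u(D) = (2*D)² = 4*D²)
F(y) = -y*(5 - y) (F(y) = (5 - y)*(-y) = -y*(5 - y))
u(Q(6, -3))*F(2) = (4*6²)*(2*(-5 + 2)) = (4*36)*(2*(-3)) = 144*(-6) = -864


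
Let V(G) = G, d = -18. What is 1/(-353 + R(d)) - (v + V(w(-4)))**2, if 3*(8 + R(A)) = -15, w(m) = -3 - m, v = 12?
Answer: -61855/366 ≈ -169.00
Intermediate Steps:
R(A) = -13 (R(A) = -8 + (1/3)*(-15) = -8 - 5 = -13)
1/(-353 + R(d)) - (v + V(w(-4)))**2 = 1/(-353 - 13) - (12 + (-3 - 1*(-4)))**2 = 1/(-366) - (12 + (-3 + 4))**2 = -1/366 - (12 + 1)**2 = -1/366 - 1*13**2 = -1/366 - 1*169 = -1/366 - 169 = -61855/366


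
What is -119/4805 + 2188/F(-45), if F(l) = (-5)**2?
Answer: 2102073/24025 ≈ 87.495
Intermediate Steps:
F(l) = 25
-119/4805 + 2188/F(-45) = -119/4805 + 2188/25 = 2102073/24025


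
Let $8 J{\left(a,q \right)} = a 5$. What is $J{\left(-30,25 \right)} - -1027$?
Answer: $\frac{4033}{4} \approx 1008.3$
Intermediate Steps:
$J{\left(a,q \right)} = \frac{5 a}{8}$ ($J{\left(a,q \right)} = \frac{a 5}{8} = \frac{5 a}{8}$)
$J{\left(-30,25 \right)} - -1027 = \frac{5}{8} \left(-30\right) - -1027 = - \frac{75}{4} + 1027 = \frac{4033}{4}$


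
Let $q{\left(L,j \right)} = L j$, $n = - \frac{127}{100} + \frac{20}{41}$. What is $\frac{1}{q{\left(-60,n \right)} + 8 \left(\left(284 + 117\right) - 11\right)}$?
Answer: $\frac{205}{649221} \approx 0.00031576$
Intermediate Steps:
$n = - \frac{3207}{4100}$ ($n = \left(-127\right) \frac{1}{100} + 20 \cdot \frac{1}{41} = - \frac{127}{100} + \frac{20}{41} = - \frac{3207}{4100} \approx -0.7822$)
$\frac{1}{q{\left(-60,n \right)} + 8 \left(\left(284 + 117\right) - 11\right)} = \frac{1}{\left(-60\right) \left(- \frac{3207}{4100}\right) + 8 \left(\left(284 + 117\right) - 11\right)} = \frac{1}{\frac{9621}{205} + 8 \left(401 - 11\right)} = \frac{1}{\frac{9621}{205} + 8 \cdot 390} = \frac{1}{\frac{9621}{205} + 3120} = \frac{1}{\frac{649221}{205}} = \frac{205}{649221}$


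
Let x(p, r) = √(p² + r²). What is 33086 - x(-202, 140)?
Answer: 33086 - 2*√15101 ≈ 32840.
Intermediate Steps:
33086 - x(-202, 140) = 33086 - √((-202)² + 140²) = 33086 - √(40804 + 19600) = 33086 - √60404 = 33086 - 2*√15101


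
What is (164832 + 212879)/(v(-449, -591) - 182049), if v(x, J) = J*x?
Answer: 377711/83310 ≈ 4.5338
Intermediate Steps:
(164832 + 212879)/(v(-449, -591) - 182049) = (164832 + 212879)/(-591*(-449) - 182049) = 377711/(265359 - 182049) = 377711/83310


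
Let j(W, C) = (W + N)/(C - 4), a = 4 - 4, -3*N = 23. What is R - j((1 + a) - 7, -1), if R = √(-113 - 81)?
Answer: -41/15 + I*√194 ≈ -2.7333 + 13.928*I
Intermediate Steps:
N = -23/3 (N = -⅓*23 = -23/3 ≈ -7.6667)
a = 0
R = I*√194 (R = √(-194) = I*√194 ≈ 13.928*I)
j(W, C) = (-23/3 + W)/(-4 + C) (j(W, C) = (W - 23/3)/(C - 4) = (-23/3 + W)/(-4 + C))
R - j((1 + a) - 7, -1) = I*√194 - (-23/3 + ((1 + 0) - 7))/(-4 - 1) = I*√194 - (-23/3 + (1 - 7))/(-5) = I*√194 - (-1)*(-23/3 - 6)/5 = I*√194 - (-1)*(-41)/(5*3) = I*√194 - 1*41/15 = I*√194 - 41/15 = -41/15 + I*√194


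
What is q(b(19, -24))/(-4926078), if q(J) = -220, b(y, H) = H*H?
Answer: 110/2463039 ≈ 4.4660e-5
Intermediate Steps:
b(y, H) = H²
q(b(19, -24))/(-4926078) = -220/(-4926078) = -220*(-1/4926078) = 110/2463039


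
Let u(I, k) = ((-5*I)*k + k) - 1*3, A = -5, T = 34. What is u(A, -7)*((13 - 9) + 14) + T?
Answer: -3296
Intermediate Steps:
u(I, k) = -3 + k - 5*I*k (u(I, k) = (-5*I*k + k) - 3 = (k - 5*I*k) - 3 = -3 + k - 5*I*k)
u(A, -7)*((13 - 9) + 14) + T = (-3 - 7 - 5*(-5)*(-7))*((13 - 9) + 14) + 34 = (-3 - 7 - 175)*(4 + 14) + 34 = -185*18 + 34 = -3330 + 34 = -3296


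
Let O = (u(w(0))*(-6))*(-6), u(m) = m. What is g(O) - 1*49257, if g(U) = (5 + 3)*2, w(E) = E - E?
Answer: -49241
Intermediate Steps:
w(E) = 0
O = 0 (O = (0*(-6))*(-6) = 0*(-6) = 0)
g(U) = 16 (g(U) = 8*2 = 16)
g(O) - 1*49257 = 16 - 1*49257 = 16 - 49257 = -49241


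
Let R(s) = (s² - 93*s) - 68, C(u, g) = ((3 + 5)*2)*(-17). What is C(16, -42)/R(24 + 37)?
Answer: 68/505 ≈ 0.13465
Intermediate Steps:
C(u, g) = -272 (C(u, g) = (8*2)*(-17) = 16*(-17) = -272)
R(s) = -68 + s² - 93*s
C(16, -42)/R(24 + 37) = -272/(-68 + (24 + 37)² - 93*(24 + 37)) = -272/(-68 + 61² - 93*61) = -272/(-68 + 3721 - 5673) = -272/(-2020) = -272*(-1/2020) = 68/505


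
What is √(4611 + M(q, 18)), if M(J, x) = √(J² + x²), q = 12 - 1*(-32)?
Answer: √(4611 + 2*√565) ≈ 68.254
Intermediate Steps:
q = 44 (q = 12 + 32 = 44)
√(4611 + M(q, 18)) = √(4611 + √(44² + 18²)) = √(4611 + √(1936 + 324)) = √(4611 + √2260) = √(4611 + 2*√565)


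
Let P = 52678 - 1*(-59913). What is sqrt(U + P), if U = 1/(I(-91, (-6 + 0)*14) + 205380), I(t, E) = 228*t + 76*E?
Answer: sqrt(894320150795778)/89124 ≈ 335.55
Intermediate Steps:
I(t, E) = 76*E + 228*t
P = 112591 (P = 52678 + 59913 = 112591)
U = 1/178248 (U = 1/((76*((-6 + 0)*14) + 228*(-91)) + 205380) = 1/((76*(-6*14) - 20748) + 205380) = 1/((76*(-84) - 20748) + 205380) = 1/((-6384 - 20748) + 205380) = 1/(-27132 + 205380) = 1/178248 ≈ 5.6102e-6)
sqrt(U + P) = sqrt(1/178248 + 112591) = sqrt(20069120569/178248) = sqrt(894320150795778)/89124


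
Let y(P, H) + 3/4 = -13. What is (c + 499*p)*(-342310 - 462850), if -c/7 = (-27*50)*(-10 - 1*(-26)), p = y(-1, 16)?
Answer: -116215787950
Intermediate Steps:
y(P, H) = -55/4 (y(P, H) = -¾ - 13 = -55/4)
p = -55/4 ≈ -13.750
c = 151200 (c = -7*(-27*50)*(-10 - 1*(-26)) = -(-9450)*(-10 + 26) = -(-9450)*16 = -7*(-21600) = 151200)
(c + 499*p)*(-342310 - 462850) = (151200 + 499*(-55/4))*(-342310 - 462850) = (151200 - 27445/4)*(-805160) = (577355/4)*(-805160) = -116215787950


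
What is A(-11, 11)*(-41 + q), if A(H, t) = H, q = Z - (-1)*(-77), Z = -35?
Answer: 1683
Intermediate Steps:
q = -112 (q = -35 - (-1)*(-77) = -35 - 1*77 = -35 - 77 = -112)
A(-11, 11)*(-41 + q) = -11*(-41 - 112) = -11*(-153) = 1683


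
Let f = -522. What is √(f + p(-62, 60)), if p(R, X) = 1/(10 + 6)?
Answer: I*√8351/4 ≈ 22.846*I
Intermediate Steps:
p(R, X) = 1/16
√(f + p(-62, 60)) = √(-522 + 1/16) = √(-8351/16) = I*√8351/4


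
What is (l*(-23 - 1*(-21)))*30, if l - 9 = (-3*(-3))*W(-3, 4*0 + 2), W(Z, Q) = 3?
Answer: -2160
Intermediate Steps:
l = 36 (l = 9 - 3*(-3)*3 = 9 + 9*3 = 9 + 27 = 36)
(l*(-23 - 1*(-21)))*30 = (36*(-23 - 1*(-21)))*30 = (36*(-23 + 21))*30 = (36*(-2))*30 = -72*30 = -2160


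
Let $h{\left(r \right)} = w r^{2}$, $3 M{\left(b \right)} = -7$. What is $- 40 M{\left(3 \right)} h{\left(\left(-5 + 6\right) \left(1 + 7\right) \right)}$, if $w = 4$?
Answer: $\frac{71680}{3} \approx 23893.0$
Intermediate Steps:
$M{\left(b \right)} = - \frac{7}{3}$ ($M{\left(b \right)} = \frac{1}{3} \left(-7\right) = - \frac{7}{3}$)
$h{\left(r \right)} = 4 r^{2}$
$- 40 M{\left(3 \right)} h{\left(\left(-5 + 6\right) \left(1 + 7\right) \right)} = \left(-40\right) \left(- \frac{7}{3}\right) 4 \left(\left(-5 + 6\right) \left(1 + 7\right)\right)^{2} = \frac{280 \cdot 4 \left(1 \cdot 8\right)^{2}}{3} = \frac{280 \cdot 4 \cdot 8^{2}}{3} = \frac{280 \cdot 4 \cdot 64}{3} = \frac{280}{3} \cdot 256 = \frac{71680}{3}$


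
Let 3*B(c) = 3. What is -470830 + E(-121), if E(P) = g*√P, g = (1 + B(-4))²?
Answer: -470830 + 44*I ≈ -4.7083e+5 + 44.0*I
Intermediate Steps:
B(c) = 1 (B(c) = (⅓)*3 = 1)
g = 4 (g = (1 + 1)² = 2² = 4)
E(P) = 4*√P
-470830 + E(-121) = -470830 + 4*√(-121) = -470830 + 4*(11*I) = -470830 + 44*I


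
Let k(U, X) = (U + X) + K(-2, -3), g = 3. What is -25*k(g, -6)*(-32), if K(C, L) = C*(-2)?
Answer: 800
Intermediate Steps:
K(C, L) = -2*C
k(U, X) = 4 + U + X (k(U, X) = (U + X) - 2*(-2) = (U + X) + 4 = 4 + U + X)
-25*k(g, -6)*(-32) = -25*(4 + 3 - 6)*(-32) = -25*1*(-32) = -25*(-32) = 800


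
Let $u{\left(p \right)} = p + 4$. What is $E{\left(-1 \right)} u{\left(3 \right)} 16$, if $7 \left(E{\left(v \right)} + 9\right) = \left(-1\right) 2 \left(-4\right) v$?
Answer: $-1136$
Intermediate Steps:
$u{\left(p \right)} = 4 + p$
$E{\left(v \right)} = -9 + \frac{8 v}{7}$ ($E{\left(v \right)} = -9 + \frac{\left(-1\right) 2 \left(-4\right) v}{7} = -9 + \frac{\left(-2\right) \left(-4\right) v}{7} = -9 + \frac{8 v}{7}$)
$E{\left(-1 \right)} u{\left(3 \right)} 16 = \left(-9 + \frac{8}{7} \left(-1\right)\right) \left(4 + 3\right) 16 = \left(-9 - \frac{8}{7}\right) 7 \cdot 16 = \left(- \frac{71}{7}\right) 7 \cdot 16 = \left(-71\right) 16 = -1136$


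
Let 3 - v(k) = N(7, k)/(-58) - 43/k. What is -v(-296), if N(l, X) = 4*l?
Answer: -28649/8584 ≈ -3.3375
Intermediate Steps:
v(k) = 101/29 + 43/k (v(k) = 3 - ((4*7)/(-58) - 43/k) = 3 - (28*(-1/58) - 43/k) = 3 - (-14/29 - 43/k) = 3 + (14/29 + 43/k) = 101/29 + 43/k)
-v(-296) = -(101/29 + 43/(-296)) = -(101/29 + 43*(-1/296)) = -(101/29 - 43/296) = -1*28649/8584 = -28649/8584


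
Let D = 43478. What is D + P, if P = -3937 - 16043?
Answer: 23498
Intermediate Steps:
P = -19980
D + P = 43478 - 19980 = 23498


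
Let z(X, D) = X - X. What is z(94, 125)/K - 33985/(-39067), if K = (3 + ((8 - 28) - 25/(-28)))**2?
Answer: 4855/5581 ≈ 0.86992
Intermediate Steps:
z(X, D) = 0
K = 203401/784 (K = (3 + (-20 - 25*(-1/28)))**2 = (3 + (-20 + 25/28))**2 = (3 - 535/28)**2 = (-451/28)**2 = 203401/784 ≈ 259.44)
z(94, 125)/K - 33985/(-39067) = 0/(203401/784) - 33985/(-39067) = 0*(784/203401) - 33985*(-1/39067) = 0 + 4855/5581 = 4855/5581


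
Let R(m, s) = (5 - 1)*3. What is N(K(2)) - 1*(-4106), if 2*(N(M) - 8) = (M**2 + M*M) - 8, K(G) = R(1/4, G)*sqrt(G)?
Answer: 4398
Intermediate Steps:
R(m, s) = 12 (R(m, s) = 4*3 = 12)
K(G) = 12*sqrt(G)
N(M) = 4 + M**2 (N(M) = 8 + ((M**2 + M*M) - 8)/2 = 8 + ((M**2 + M**2) - 8)/2 = 8 + (2*M**2 - 8)/2 = 8 + (-8 + 2*M**2)/2 = 8 + (-4 + M**2) = 4 + M**2)
N(K(2)) - 1*(-4106) = (4 + (12*sqrt(2))**2) - 1*(-4106) = (4 + 288) + 4106 = 292 + 4106 = 4398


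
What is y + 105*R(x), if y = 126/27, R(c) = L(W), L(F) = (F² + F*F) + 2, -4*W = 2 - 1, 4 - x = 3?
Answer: 5467/24 ≈ 227.79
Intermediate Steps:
x = 1 (x = 4 - 1*3 = 4 - 3 = 1)
W = -¼ (W = -(2 - 1)/4 = -¼*1 = -¼ ≈ -0.25000)
L(F) = 2 + 2*F² (L(F) = (F² + F²) + 2 = 2*F² + 2 = 2 + 2*F²)
R(c) = 17/8 (R(c) = 2 + 2*(-¼)² = 2 + 2*(1/16) = 2 + ⅛ = 17/8)
y = 14/3 (y = 126*(1/27) = 14/3 ≈ 4.6667)
y + 105*R(x) = 14/3 + 105*(17/8) = 14/3 + 1785/8 = 5467/24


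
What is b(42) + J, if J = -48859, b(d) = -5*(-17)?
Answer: -48774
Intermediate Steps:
b(d) = 85
b(42) + J = 85 - 48859 = -48774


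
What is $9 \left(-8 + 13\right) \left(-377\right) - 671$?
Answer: $-17636$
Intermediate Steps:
$9 \left(-8 + 13\right) \left(-377\right) - 671 = 9 \cdot 5 \left(-377\right) - 671 = 45 \left(-377\right) - 671 = -16965 - 671 = -17636$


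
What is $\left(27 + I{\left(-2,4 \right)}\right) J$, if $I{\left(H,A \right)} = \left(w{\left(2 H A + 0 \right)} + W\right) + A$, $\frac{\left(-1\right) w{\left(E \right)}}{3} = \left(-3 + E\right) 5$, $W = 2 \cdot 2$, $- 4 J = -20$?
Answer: $1600$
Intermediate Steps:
$J = 5$ ($J = \left(- \frac{1}{4}\right) \left(-20\right) = 5$)
$W = 4$
$w{\left(E \right)} = 45 - 15 E$ ($w{\left(E \right)} = - 3 \left(-3 + E\right) 5 = - 3 \left(-15 + 5 E\right) = 45 - 15 E$)
$I{\left(H,A \right)} = 49 + A - 30 A H$ ($I{\left(H,A \right)} = \left(\left(45 - 15 \left(2 H A + 0\right)\right) + 4\right) + A = \left(\left(45 - 15 \left(2 A H + 0\right)\right) + 4\right) + A = \left(\left(45 - 15 \cdot 2 A H\right) + 4\right) + A = \left(\left(45 - 30 A H\right) + 4\right) + A = \left(49 - 30 A H\right) + A = 49 + A - 30 A H$)
$\left(27 + I{\left(-2,4 \right)}\right) J = \left(27 + \left(49 + 4 - 120 \left(-2\right)\right)\right) 5 = \left(27 + \left(49 + 4 + 240\right)\right) 5 = \left(27 + 293\right) 5 = 320 \cdot 5 = 1600$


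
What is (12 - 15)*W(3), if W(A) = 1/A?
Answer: -1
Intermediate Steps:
(12 - 15)*W(3) = (12 - 15)/3 = -3*⅓ = -1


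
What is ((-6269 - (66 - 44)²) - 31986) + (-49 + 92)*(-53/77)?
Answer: -2985182/77 ≈ -38769.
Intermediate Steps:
((-6269 - (66 - 44)²) - 31986) + (-49 + 92)*(-53/77) = ((-6269 - 1*22²) - 31986) + 43*(-53*1/77) = ((-6269 - 1*484) - 31986) + 43*(-53/77) = ((-6269 - 484) - 31986) - 2279/77 = (-6753 - 31986) - 2279/77 = -38739 - 2279/77 = -2985182/77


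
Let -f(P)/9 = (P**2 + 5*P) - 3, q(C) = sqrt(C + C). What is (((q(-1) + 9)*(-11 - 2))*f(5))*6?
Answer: 296946 + 32994*I*sqrt(2) ≈ 2.9695e+5 + 46661.0*I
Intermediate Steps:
q(C) = sqrt(2)*sqrt(C) (q(C) = sqrt(2*C) = sqrt(2)*sqrt(C))
f(P) = 27 - 45*P - 9*P**2 (f(P) = -9*((P**2 + 5*P) - 3) = -9*(-3 + P**2 + 5*P) = 27 - 45*P - 9*P**2)
(((q(-1) + 9)*(-11 - 2))*f(5))*6 = (((sqrt(2)*sqrt(-1) + 9)*(-11 - 2))*(27 - 45*5 - 9*5**2))*6 = (((sqrt(2)*I + 9)*(-13))*(27 - 225 - 9*25))*6 = (((I*sqrt(2) + 9)*(-13))*(27 - 225 - 225))*6 = (((9 + I*sqrt(2))*(-13))*(-423))*6 = ((-117 - 13*I*sqrt(2))*(-423))*6 = (49491 + 5499*I*sqrt(2))*6 = 296946 + 32994*I*sqrt(2)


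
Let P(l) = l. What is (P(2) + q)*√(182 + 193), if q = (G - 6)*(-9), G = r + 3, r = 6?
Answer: -125*√15 ≈ -484.12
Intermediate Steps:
G = 9 (G = 6 + 3 = 9)
q = -27 (q = (9 - 6)*(-9) = 3*(-9) = -27)
(P(2) + q)*√(182 + 193) = (2 - 27)*√(182 + 193) = -125*√15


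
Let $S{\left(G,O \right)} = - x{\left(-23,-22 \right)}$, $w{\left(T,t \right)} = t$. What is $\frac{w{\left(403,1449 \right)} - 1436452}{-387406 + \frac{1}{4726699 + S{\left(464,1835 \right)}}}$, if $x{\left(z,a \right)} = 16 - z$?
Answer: $\frac{6782771279980}{1831136443959} \approx 3.7041$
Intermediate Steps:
$S{\left(G,O \right)} = -39$ ($S{\left(G,O \right)} = - (16 - -23) = - (16 + 23) = \left(-1\right) 39 = -39$)
$\frac{w{\left(403,1449 \right)} - 1436452}{-387406 + \frac{1}{4726699 + S{\left(464,1835 \right)}}} = \frac{1449 - 1436452}{-387406 + \frac{1}{4726699 - 39}} = - \frac{1435003}{-387406 + \frac{1}{4726660}} = - \frac{1435003}{- \frac{1831136443959}{4726660}} = \left(-1435003\right) \left(- \frac{4726660}{1831136443959}\right) = \frac{6782771279980}{1831136443959}$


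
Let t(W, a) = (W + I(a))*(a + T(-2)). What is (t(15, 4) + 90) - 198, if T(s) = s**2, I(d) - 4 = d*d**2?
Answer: 556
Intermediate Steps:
I(d) = 4 + d**3 (I(d) = 4 + d*d**2 = 4 + d**3)
t(W, a) = (4 + a)*(4 + W + a**3) (t(W, a) = (W + (4 + a**3))*(a + (-2)**2) = (4 + W + a**3)*(a + 4) = (4 + W + a**3)*(4 + a) = (4 + a)*(4 + W + a**3))
(t(15, 4) + 90) - 198 = ((16 + 4*15 + 4*4**3 + 15*4 + 4*(4 + 4**3)) + 90) - 198 = ((16 + 60 + 4*64 + 60 + 4*(4 + 64)) + 90) - 198 = ((16 + 60 + 256 + 60 + 4*68) + 90) - 198 = ((16 + 60 + 256 + 60 + 272) + 90) - 198 = (664 + 90) - 198 = 754 - 198 = 556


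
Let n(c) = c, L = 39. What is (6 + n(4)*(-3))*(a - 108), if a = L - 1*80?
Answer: 894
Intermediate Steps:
a = -41 (a = 39 - 1*80 = 39 - 80 = -41)
(6 + n(4)*(-3))*(a - 108) = (6 + 4*(-3))*(-41 - 108) = (6 - 12)*(-149) = -6*(-149) = 894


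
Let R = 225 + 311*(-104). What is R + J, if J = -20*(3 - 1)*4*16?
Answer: -34679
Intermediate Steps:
R = -32119 (R = 225 - 32344 = -32119)
J = -2560 (J = -40*4*16 = -20*8*16 = -160*16 = -2560)
R + J = -32119 - 2560 = -34679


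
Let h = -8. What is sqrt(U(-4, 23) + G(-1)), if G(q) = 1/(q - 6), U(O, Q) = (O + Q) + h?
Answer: 2*sqrt(133)/7 ≈ 3.2950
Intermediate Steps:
U(O, Q) = -8 + O + Q (U(O, Q) = (O + Q) - 8 = -8 + O + Q)
G(q) = 1/(-6 + q)
sqrt(U(-4, 23) + G(-1)) = sqrt((-8 - 4 + 23) + 1/(-6 - 1)) = sqrt(11 + 1/(-7)) = sqrt(11 - 1/7) = sqrt(76/7) = 2*sqrt(133)/7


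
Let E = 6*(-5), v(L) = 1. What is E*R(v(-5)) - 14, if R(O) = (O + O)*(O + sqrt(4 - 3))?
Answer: -134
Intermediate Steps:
E = -30
R(O) = 2*O*(1 + O) (R(O) = (2*O)*(O + sqrt(1)) = (2*O)*(O + 1) = (2*O)*(1 + O) = 2*O*(1 + O))
E*R(v(-5)) - 14 = -60*(1 + 1) - 14 = -60*2 - 14 = -30*4 - 14 = -120 - 14 = -134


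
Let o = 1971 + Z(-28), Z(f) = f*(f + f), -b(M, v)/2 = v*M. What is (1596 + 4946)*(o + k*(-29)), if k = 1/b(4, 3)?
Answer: 277920515/12 ≈ 2.3160e+7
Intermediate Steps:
b(M, v) = -2*M*v (b(M, v) = -2*v*M = -2*M*v)
k = -1/24 (k = 1/(-2*4*3) = 1/(-24) = -1/24 ≈ -0.041667)
Z(f) = 2*f**2 (Z(f) = f*(2*f) = 2*f**2)
o = 3539 (o = 1971 + 2*(-28)**2 = 1971 + 2*784 = 1971 + 1568 = 3539)
(1596 + 4946)*(o + k*(-29)) = (1596 + 4946)*(3539 - 1/24*(-29)) = 6542*(3539 + 29/24) = 6542*(84965/24) = 277920515/12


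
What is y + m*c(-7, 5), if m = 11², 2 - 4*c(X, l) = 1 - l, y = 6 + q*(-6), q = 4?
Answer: 327/2 ≈ 163.50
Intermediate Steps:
y = -18 (y = 6 + 4*(-6) = 6 - 24 = -18)
c(X, l) = ¼ + l/4 (c(X, l) = ½ - (1 - l)/4 = ½ + (-¼ + l/4) = ¼ + l/4)
m = 121
y + m*c(-7, 5) = -18 + 121*(¼ + (¼)*5) = -18 + 121*(¼ + 5/4) = -18 + 121*(3/2) = -18 + 363/2 = 327/2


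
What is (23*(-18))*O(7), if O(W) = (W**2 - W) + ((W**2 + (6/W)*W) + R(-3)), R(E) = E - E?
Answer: -40158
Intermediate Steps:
R(E) = 0
O(W) = 6 - W + 2*W**2 (O(W) = (W**2 - W) + ((W**2 + (6/W)*W) + 0) = (W**2 - W) + ((W**2 + 6) + 0) = (W**2 - W) + ((6 + W**2) + 0) = (W**2 - W) + (6 + W**2) = 6 - W + 2*W**2)
(23*(-18))*O(7) = (23*(-18))*(6 - 1*7 + 2*7**2) = -414*(6 - 7 + 2*49) = -414*(6 - 7 + 98) = -414*97 = -40158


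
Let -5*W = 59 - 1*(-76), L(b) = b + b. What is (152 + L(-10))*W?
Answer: -3564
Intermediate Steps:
L(b) = 2*b
W = -27 (W = -(59 - 1*(-76))/5 = -(59 + 76)/5 = -1/5*135 = -27)
(152 + L(-10))*W = (152 + 2*(-10))*(-27) = (152 - 20)*(-27) = 132*(-27) = -3564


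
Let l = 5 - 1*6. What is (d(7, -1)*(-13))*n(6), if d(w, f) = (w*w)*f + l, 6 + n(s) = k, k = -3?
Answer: -5850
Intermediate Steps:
n(s) = -9 (n(s) = -6 - 3 = -9)
l = -1 (l = 5 - 6 = -1)
d(w, f) = -1 + f*w² (d(w, f) = (w*w)*f - 1 = w²*f - 1 = f*w² - 1 = -1 + f*w²)
(d(7, -1)*(-13))*n(6) = ((-1 - 1*7²)*(-13))*(-9) = ((-1 - 1*49)*(-13))*(-9) = ((-1 - 49)*(-13))*(-9) = -50*(-13)*(-9) = 650*(-9) = -5850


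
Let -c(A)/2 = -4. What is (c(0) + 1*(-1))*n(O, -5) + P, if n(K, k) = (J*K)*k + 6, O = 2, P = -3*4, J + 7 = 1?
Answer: 450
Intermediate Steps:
J = -6 (J = -7 + 1 = -6)
c(A) = 8 (c(A) = -2*(-4) = 8)
P = -12
n(K, k) = 6 - 6*K*k (n(K, k) = (-6*K)*k + 6 = -6*K*k + 6 = 6 - 6*K*k)
(c(0) + 1*(-1))*n(O, -5) + P = (8 + 1*(-1))*(6 - 6*2*(-5)) - 12 = (8 - 1)*(6 + 60) - 12 = 7*66 - 12 = 462 - 12 = 450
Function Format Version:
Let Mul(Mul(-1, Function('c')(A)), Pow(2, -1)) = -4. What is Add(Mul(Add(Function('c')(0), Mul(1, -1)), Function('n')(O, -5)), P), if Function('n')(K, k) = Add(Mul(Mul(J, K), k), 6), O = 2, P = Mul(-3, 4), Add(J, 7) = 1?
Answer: 450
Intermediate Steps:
J = -6 (J = Add(-7, 1) = -6)
Function('c')(A) = 8 (Function('c')(A) = Mul(-2, -4) = 8)
P = -12
Function('n')(K, k) = Add(6, Mul(-6, K, k)) (Function('n')(K, k) = Add(Mul(Mul(-6, K), k), 6) = Add(Mul(-6, K, k), 6) = Add(6, Mul(-6, K, k)))
Add(Mul(Add(Function('c')(0), Mul(1, -1)), Function('n')(O, -5)), P) = Add(Mul(Add(8, Mul(1, -1)), Add(6, Mul(-6, 2, -5))), -12) = Add(Mul(Add(8, -1), Add(6, 60)), -12) = Add(Mul(7, 66), -12) = Add(462, -12) = 450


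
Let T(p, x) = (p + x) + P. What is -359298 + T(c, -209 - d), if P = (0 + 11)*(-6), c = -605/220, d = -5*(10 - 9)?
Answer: -1438283/4 ≈ -3.5957e+5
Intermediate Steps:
d = -5 (d = -5*1 = -5)
c = -11/4 (c = -605*1/220 = -11/4 ≈ -2.7500)
P = -66 (P = 11*(-6) = -66)
T(p, x) = -66 + p + x (T(p, x) = (p + x) - 66 = -66 + p + x)
-359298 + T(c, -209 - d) = -359298 + (-66 - 11/4 + (-209 - 1*(-5))) = -359298 + (-66 - 11/4 + (-209 + 5)) = -359298 + (-66 - 11/4 - 204) = -359298 - 1091/4 = -1438283/4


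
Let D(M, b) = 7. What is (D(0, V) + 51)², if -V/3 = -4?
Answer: 3364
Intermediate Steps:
V = 12 (V = -3*(-4) = 12)
(D(0, V) + 51)² = (7 + 51)² = 58² = 3364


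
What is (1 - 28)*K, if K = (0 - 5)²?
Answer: -675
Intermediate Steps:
K = 25 (K = (-5)² = 25)
(1 - 28)*K = (1 - 28)*25 = -27*25 = -675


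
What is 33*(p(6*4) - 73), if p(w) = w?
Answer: -1617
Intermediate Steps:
33*(p(6*4) - 73) = 33*(6*4 - 73) = 33*(24 - 73) = 33*(-49) = -1617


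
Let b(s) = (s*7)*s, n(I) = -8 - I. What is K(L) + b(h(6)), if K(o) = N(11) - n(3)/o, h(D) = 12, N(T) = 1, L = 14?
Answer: 14137/14 ≈ 1009.8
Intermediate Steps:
b(s) = 7*s**2 (b(s) = (7*s)*s = 7*s**2)
K(o) = 1 + 11/o (K(o) = 1 - (-8 - 1*3)/o = 1 - (-8 - 3)/o = 1 - (-11)/o = 1 + 11/o)
K(L) + b(h(6)) = (11 + 14)/14 + 7*12**2 = (1/14)*25 + 7*144 = 25/14 + 1008 = 14137/14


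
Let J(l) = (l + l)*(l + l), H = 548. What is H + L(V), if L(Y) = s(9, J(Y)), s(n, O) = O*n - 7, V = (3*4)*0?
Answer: 541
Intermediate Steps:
J(l) = 4*l**2 (J(l) = (2*l)*(2*l) = 4*l**2)
V = 0 (V = 12*0 = 0)
s(n, O) = -7 + O*n
L(Y) = -7 + 36*Y**2 (L(Y) = -7 + (4*Y**2)*9 = -7 + 36*Y**2)
H + L(V) = 548 + (-7 + 36*0**2) = 548 + (-7 + 36*0) = 548 + (-7 + 0) = 548 - 7 = 541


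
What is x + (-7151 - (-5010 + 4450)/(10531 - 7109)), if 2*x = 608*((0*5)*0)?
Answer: -12235081/1711 ≈ -7150.8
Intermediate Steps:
x = 0 (x = (608*((0*5)*0))/2 = (608*(0*0))/2 = (608*0)/2 = (1/2)*0 = 0)
x + (-7151 - (-5010 + 4450)/(10531 - 7109)) = 0 + (-7151 - (-5010 + 4450)/(10531 - 7109)) = 0 + (-7151 - (-560)/3422) = 0 + (-7151 - 1*(-280/1711)) = 0 + (-7151 + 280/1711) = 0 - 12235081/1711 = -12235081/1711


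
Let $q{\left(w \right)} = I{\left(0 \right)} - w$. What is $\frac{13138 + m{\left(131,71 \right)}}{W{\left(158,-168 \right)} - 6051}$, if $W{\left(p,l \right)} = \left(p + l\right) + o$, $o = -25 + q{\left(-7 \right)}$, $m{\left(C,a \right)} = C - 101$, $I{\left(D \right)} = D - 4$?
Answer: $- \frac{13168}{6083} \approx -2.1647$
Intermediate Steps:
$I{\left(D \right)} = -4 + D$ ($I{\left(D \right)} = D - 4 = -4 + D$)
$m{\left(C,a \right)} = -101 + C$ ($m{\left(C,a \right)} = C - 101 = -101 + C$)
$q{\left(w \right)} = -4 - w$ ($q{\left(w \right)} = \left(-4 + 0\right) - w = -4 - w$)
$o = -22$ ($o = -25 - -3 = -25 + \left(-4 + 7\right) = -25 + 3 = -22$)
$W{\left(p,l \right)} = -22 + l + p$ ($W{\left(p,l \right)} = \left(p + l\right) - 22 = \left(l + p\right) - 22 = -22 + l + p$)
$\frac{13138 + m{\left(131,71 \right)}}{W{\left(158,-168 \right)} - 6051} = \frac{13138 + \left(-101 + 131\right)}{\left(-22 - 168 + 158\right) - 6051} = \frac{13138 + 30}{-32 - 6051} = \frac{13168}{-6083} = 13168 \left(- \frac{1}{6083}\right) = - \frac{13168}{6083}$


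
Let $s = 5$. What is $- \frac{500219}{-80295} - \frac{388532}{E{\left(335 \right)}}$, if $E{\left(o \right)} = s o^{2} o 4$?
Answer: $\frac{18804361028278}{3018720635625} \approx 6.2292$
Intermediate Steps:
$E{\left(o \right)} = 20 o^{3}$ ($E{\left(o \right)} = 5 o^{2} o 4 = 5 o^{3} \cdot 4 = 20 o^{3}$)
$- \frac{500219}{-80295} - \frac{388532}{E{\left(335 \right)}} = - \frac{500219}{-80295} - \frac{388532}{20 \cdot 335^{3}} = \left(-500219\right) \left(- \frac{1}{80295}\right) - \frac{388532}{20 \cdot 37595375} = \frac{500219}{80295} - \frac{388532}{751907500} = \frac{500219}{80295} - \frac{97133}{187976875} = \frac{18804361028278}{3018720635625}$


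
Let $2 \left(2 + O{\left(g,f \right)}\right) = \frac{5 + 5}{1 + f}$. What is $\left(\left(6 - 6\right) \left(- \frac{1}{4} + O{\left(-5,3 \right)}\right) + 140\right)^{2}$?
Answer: $19600$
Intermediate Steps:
$O{\left(g,f \right)} = -2 + \frac{5}{1 + f}$ ($O{\left(g,f \right)} = -2 + \frac{\left(5 + 5\right) \frac{1}{1 + f}}{2} = -2 + \frac{10 \frac{1}{1 + f}}{2} = -2 + \frac{5}{1 + f}$)
$\left(\left(6 - 6\right) \left(- \frac{1}{4} + O{\left(-5,3 \right)}\right) + 140\right)^{2} = \left(\left(6 - 6\right) \left(- \frac{1}{4} + \frac{3 - 6}{1 + 3}\right) + 140\right)^{2} = \left(0 \left(\left(-1\right) \frac{1}{4} + \frac{3 - 6}{4}\right) + 140\right)^{2} = \left(0 \left(- \frac{1}{4} + \frac{1}{4} \left(-3\right)\right) + 140\right)^{2} = \left(0 \left(- \frac{1}{4} - \frac{3}{4}\right) + 140\right)^{2} = \left(0 \left(-1\right) + 140\right)^{2} = \left(0 + 140\right)^{2} = 140^{2} = 19600$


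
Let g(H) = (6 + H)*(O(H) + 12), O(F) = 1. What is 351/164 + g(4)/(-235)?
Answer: 12233/7708 ≈ 1.5871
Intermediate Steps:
g(H) = 78 + 13*H (g(H) = (6 + H)*(1 + 12) = (6 + H)*13 = 78 + 13*H)
351/164 + g(4)/(-235) = 351/164 + (78 + 13*4)/(-235) = 351*(1/164) + (78 + 52)*(-1/235) = 351/164 + 130*(-1/235) = 351/164 - 26/47 = 12233/7708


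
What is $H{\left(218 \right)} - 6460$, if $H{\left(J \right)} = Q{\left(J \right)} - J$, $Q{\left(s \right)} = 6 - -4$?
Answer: $-6668$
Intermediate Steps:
$Q{\left(s \right)} = 10$ ($Q{\left(s \right)} = 6 + 4 = 10$)
$H{\left(J \right)} = 10 - J$
$H{\left(218 \right)} - 6460 = \left(10 - 218\right) - 6460 = -208 - 6460 = -6668$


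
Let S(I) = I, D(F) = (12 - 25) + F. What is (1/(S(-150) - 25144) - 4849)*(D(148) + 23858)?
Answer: -2942756013751/25294 ≈ -1.1634e+8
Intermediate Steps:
D(F) = -13 + F
(1/(S(-150) - 25144) - 4849)*(D(148) + 23858) = (1/(-150 - 25144) - 4849)*((-13 + 148) + 23858) = (1/(-25294) - 4849)*(135 + 23858) = (-1/25294 - 4849)*23993 = -122650607/25294*23993 = -2942756013751/25294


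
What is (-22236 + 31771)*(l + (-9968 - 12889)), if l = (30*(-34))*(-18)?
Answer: -42878895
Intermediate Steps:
l = 18360 (l = -1020*(-18) = 18360)
(-22236 + 31771)*(l + (-9968 - 12889)) = (-22236 + 31771)*(18360 + (-9968 - 12889)) = 9535*(18360 - 22857) = 9535*(-4497) = -42878895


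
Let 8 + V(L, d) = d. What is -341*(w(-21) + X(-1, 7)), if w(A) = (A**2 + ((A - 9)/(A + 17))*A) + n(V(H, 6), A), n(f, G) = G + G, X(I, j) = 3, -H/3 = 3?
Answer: -166749/2 ≈ -83375.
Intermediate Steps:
H = -9 (H = -3*3 = -9)
V(L, d) = -8 + d
n(f, G) = 2*G
w(A) = A**2 + 2*A + A*(-9 + A)/(17 + A) (w(A) = (A**2 + ((A - 9)/(A + 17))*A) + 2*A = (A**2 + ((-9 + A)/(17 + A))*A) + 2*A = (A**2 + A*(-9 + A)/(17 + A)) + 2*A = A**2 + 2*A + A*(-9 + A)/(17 + A))
-341*(w(-21) + X(-1, 7)) = -341*(-21*(25 + (-21)**2 + 20*(-21))/(17 - 21) + 3) = -341*(-21*(25 + 441 - 420)/(-4) + 3) = -341*(-21*(-1/4)*46 + 3) = -341*(483/2 + 3) = -341*489/2 = -166749/2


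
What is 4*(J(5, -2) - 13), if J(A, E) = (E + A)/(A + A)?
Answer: -254/5 ≈ -50.800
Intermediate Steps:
J(A, E) = (A + E)/(2*A) (J(A, E) = (A + E)/((2*A)) = (A + E)*(1/(2*A)) = (A + E)/(2*A))
4*(J(5, -2) - 13) = 4*((½)*(5 - 2)/5 - 13) = 4*((½)*(⅕)*3 - 13) = 4*(3/10 - 13) = 4*(-127/10) = -254/5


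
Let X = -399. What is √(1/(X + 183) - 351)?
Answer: I*√454902/36 ≈ 18.735*I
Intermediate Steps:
√(1/(X + 183) - 351) = √(1/(-399 + 183) - 351) = √(1/(-216) - 351) = √(-1/216 - 351) = √(-75817/216) = I*√454902/36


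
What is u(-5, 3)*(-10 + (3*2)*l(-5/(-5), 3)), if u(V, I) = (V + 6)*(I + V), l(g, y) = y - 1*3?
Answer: 20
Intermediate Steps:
l(g, y) = -3 + y (l(g, y) = y - 3 = -3 + y)
u(V, I) = (6 + V)*(I + V)
u(-5, 3)*(-10 + (3*2)*l(-5/(-5), 3)) = ((-5)² + 6*3 + 6*(-5) + 3*(-5))*(-10 + (3*2)*(-3 + 3)) = (25 + 18 - 30 - 15)*(-10 + 6*0) = -2*(-10 + 0) = -2*(-10) = 20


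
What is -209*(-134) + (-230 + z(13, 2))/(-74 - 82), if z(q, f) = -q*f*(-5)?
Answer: 1092259/39 ≈ 28007.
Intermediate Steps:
z(q, f) = 5*f*q (z(q, f) = -f*q*(-5) = 5*f*q)
-209*(-134) + (-230 + z(13, 2))/(-74 - 82) = -209*(-134) + (-230 + 5*2*13)/(-74 - 82) = 28006 + (-230 + 130)/(-156) = 28006 - 100*(-1/156) = 28006 + 25/39 = 1092259/39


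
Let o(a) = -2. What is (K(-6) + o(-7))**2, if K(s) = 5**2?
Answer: 529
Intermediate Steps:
K(s) = 25
(K(-6) + o(-7))**2 = (25 - 2)**2 = 23**2 = 529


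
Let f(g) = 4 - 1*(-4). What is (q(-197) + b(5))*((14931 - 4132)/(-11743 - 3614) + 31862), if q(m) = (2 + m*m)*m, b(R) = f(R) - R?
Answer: -1247008651213780/5119 ≈ -2.4360e+11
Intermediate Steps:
f(g) = 8 (f(g) = 4 + 4 = 8)
b(R) = 8 - R
q(m) = m*(2 + m**2) (q(m) = (2 + m**2)*m = m*(2 + m**2))
(q(-197) + b(5))*((14931 - 4132)/(-11743 - 3614) + 31862) = (-197*(2 + (-197)**2) + (8 - 1*5))*((14931 - 4132)/(-11743 - 3614) + 31862) = (-197*(2 + 38809) + (8 - 5))*(10799/(-15357) + 31862) = (-197*38811 + 3)*(10799*(-1/15357) + 31862) = (-7645767 + 3)*(-10799/15357 + 31862) = -7645764*489293935/15357 = -1247008651213780/5119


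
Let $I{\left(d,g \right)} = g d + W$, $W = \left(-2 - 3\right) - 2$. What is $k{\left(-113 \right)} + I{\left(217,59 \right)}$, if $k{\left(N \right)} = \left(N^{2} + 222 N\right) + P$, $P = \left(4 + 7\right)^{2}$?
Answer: $600$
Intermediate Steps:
$W = -7$ ($W = -5 - 2 = -7$)
$P = 121$ ($P = 11^{2} = 121$)
$I{\left(d,g \right)} = -7 + d g$ ($I{\left(d,g \right)} = g d - 7 = d g - 7 = -7 + d g$)
$k{\left(N \right)} = 121 + N^{2} + 222 N$ ($k{\left(N \right)} = \left(N^{2} + 222 N\right) + 121 = 121 + N^{2} + 222 N$)
$k{\left(-113 \right)} + I{\left(217,59 \right)} = \left(121 + \left(-113\right)^{2} + 222 \left(-113\right)\right) + \left(-7 + 217 \cdot 59\right) = \left(121 + 12769 - 25086\right) + \left(-7 + 12803\right) = -12196 + 12796 = 600$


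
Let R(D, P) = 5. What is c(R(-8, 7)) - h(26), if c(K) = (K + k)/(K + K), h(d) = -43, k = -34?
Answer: 401/10 ≈ 40.100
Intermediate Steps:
c(K) = (-34 + K)/(2*K) (c(K) = (K - 34)/(K + K) = (-34 + K)/((2*K)) = (-34 + K)*(1/(2*K)) = (-34 + K)/(2*K))
c(R(-8, 7)) - h(26) = (½)*(-34 + 5)/5 - 1*(-43) = (½)*(⅕)*(-29) + 43 = -29/10 + 43 = 401/10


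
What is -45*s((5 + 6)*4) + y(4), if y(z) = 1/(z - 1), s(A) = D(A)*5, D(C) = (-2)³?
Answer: 5401/3 ≈ 1800.3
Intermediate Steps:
D(C) = -8
s(A) = -40 (s(A) = -8*5 = -40)
y(z) = 1/(-1 + z)
-45*s((5 + 6)*4) + y(4) = -45*(-40) + 1/(-1 + 4) = 1800 + 1/3 = 1800 + ⅓ = 5401/3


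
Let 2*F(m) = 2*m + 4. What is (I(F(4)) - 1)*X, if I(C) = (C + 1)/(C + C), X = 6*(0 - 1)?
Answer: 5/2 ≈ 2.5000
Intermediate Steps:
F(m) = 2 + m (F(m) = (2*m + 4)/2 = (4 + 2*m)/2 = 2 + m)
X = -6 (X = 6*(-1) = -6)
I(C) = (1 + C)/(2*C) (I(C) = (1 + C)/((2*C)) = (1 + C)*(1/(2*C)) = (1 + C)/(2*C))
(I(F(4)) - 1)*X = ((1 + (2 + 4))/(2*(2 + 4)) - 1)*(-6) = ((1/2)*(1 + 6)/6 - 1)*(-6) = ((1/2)*(1/6)*7 - 1)*(-6) = (7/12 - 1)*(-6) = -5/12*(-6) = 5/2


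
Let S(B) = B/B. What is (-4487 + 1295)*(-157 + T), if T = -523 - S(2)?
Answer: 2173752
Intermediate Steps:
S(B) = 1
T = -524 (T = -523 - 1*1 = -523 - 1 = -524)
(-4487 + 1295)*(-157 + T) = (-4487 + 1295)*(-157 - 524) = -3192*(-681) = 2173752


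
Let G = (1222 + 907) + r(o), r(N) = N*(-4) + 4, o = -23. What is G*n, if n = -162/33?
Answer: -120150/11 ≈ -10923.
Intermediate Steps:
r(N) = 4 - 4*N (r(N) = -4*N + 4 = 4 - 4*N)
G = 2225 (G = (1222 + 907) + (4 - 4*(-23)) = 2129 + (4 + 92) = 2129 + 96 = 2225)
n = -54/11 (n = -162*1/33 = -54/11 ≈ -4.9091)
G*n = 2225*(-54/11) = -120150/11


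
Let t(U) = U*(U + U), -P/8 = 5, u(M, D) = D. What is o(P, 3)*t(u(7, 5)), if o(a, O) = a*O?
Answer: -6000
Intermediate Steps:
P = -40 (P = -8*5 = -40)
o(a, O) = O*a
t(U) = 2*U² (t(U) = U*(2*U) = 2*U²)
o(P, 3)*t(u(7, 5)) = (3*(-40))*(2*5²) = -240*25 = -120*50 = -6000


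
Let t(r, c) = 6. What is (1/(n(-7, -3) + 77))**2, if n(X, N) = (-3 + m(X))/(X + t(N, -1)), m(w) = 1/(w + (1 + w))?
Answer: 169/1083681 ≈ 0.00015595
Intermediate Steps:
m(w) = 1/(1 + 2*w)
n(X, N) = (-3 + 1/(1 + 2*X))/(6 + X) (n(X, N) = (-3 + 1/(1 + 2*X))/(X + 6) = (-3 + 1/(1 + 2*X))/(6 + X))
(1/(n(-7, -3) + 77))**2 = (1/(2*(-1 - 3*(-7))/((1 + 2*(-7))*(6 - 7)) + 77))**2 = (1/(2*(-1 + 21)/((1 - 14)*(-1)) + 77))**2 = (1/(2*(-1)*20/(-13) + 77))**2 = (1/(2*(-1/13)*(-1)*20 + 77))**2 = (1/(40/13 + 77))**2 = (1/(1041/13))**2 = (13/1041)**2 = 169/1083681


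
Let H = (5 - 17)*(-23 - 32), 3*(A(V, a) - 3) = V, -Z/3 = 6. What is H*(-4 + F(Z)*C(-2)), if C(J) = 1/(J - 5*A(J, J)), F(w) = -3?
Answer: -102300/41 ≈ -2495.1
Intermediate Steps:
Z = -18 (Z = -3*6 = -18)
A(V, a) = 3 + V/3
C(J) = 1/(-15 - 2*J/3) (C(J) = 1/(J - 5*(3 + J/3)) = 1/(J + (-15 - 5*J/3)) = 1/(-15 - 2*J/3))
H = 660 (H = -12*(-55) = 660)
H*(-4 + F(Z)*C(-2)) = 660*(-4 - 9/(-45 - 2*(-2))) = 660*(-4 - 9/(-45 + 4)) = 660*(-4 - 9/(-41)) = 660*(-4 - 9*(-1)/41) = 660*(-4 - 3*(-3/41)) = 660*(-4 + 9/41) = 660*(-155/41) = -102300/41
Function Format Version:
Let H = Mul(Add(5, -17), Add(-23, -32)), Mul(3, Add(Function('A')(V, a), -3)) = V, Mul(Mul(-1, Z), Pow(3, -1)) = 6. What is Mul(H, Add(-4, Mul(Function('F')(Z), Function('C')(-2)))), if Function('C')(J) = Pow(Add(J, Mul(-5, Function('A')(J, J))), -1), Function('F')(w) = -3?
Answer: Rational(-102300, 41) ≈ -2495.1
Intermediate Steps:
Z = -18 (Z = Mul(-3, 6) = -18)
Function('A')(V, a) = Add(3, Mul(Rational(1, 3), V))
Function('C')(J) = Pow(Add(-15, Mul(Rational(-2, 3), J)), -1) (Function('C')(J) = Pow(Add(J, Mul(-5, Add(3, Mul(Rational(1, 3), J)))), -1) = Pow(Add(J, Add(-15, Mul(Rational(-5, 3), J))), -1) = Pow(Add(-15, Mul(Rational(-2, 3), J)), -1))
H = 660 (H = Mul(-12, -55) = 660)
Mul(H, Add(-4, Mul(Function('F')(Z), Function('C')(-2)))) = Mul(660, Add(-4, Mul(-3, Mul(3, Pow(Add(-45, Mul(-2, -2)), -1))))) = Mul(660, Add(-4, Mul(-3, Mul(3, Pow(Add(-45, 4), -1))))) = Mul(660, Add(-4, Mul(-3, Mul(3, Pow(-41, -1))))) = Mul(660, Add(-4, Mul(-3, Mul(3, Rational(-1, 41))))) = Mul(660, Add(-4, Mul(-3, Rational(-3, 41)))) = Mul(660, Add(-4, Rational(9, 41))) = Mul(660, Rational(-155, 41)) = Rational(-102300, 41)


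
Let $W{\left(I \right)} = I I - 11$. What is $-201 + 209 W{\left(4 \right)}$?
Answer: $844$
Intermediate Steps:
$W{\left(I \right)} = -11 + I^{2}$ ($W{\left(I \right)} = I^{2} - 11 = -11 + I^{2}$)
$-201 + 209 W{\left(4 \right)} = -201 + 209 \left(-11 + 4^{2}\right) = -201 + 209 \left(-11 + 16\right) = -201 + 209 \cdot 5 = -201 + 1045 = 844$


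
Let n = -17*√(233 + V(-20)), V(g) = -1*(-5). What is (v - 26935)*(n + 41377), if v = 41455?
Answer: 600794040 - 246840*√238 ≈ 5.9699e+8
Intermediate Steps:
V(g) = 5
n = -17*√238 (n = -17*√(233 + 5) = -17*√238 ≈ -262.26)
(v - 26935)*(n + 41377) = (41455 - 26935)*(-17*√238 + 41377) = 14520*(41377 - 17*√238) = 600794040 - 246840*√238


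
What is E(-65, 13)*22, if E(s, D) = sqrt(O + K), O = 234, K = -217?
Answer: 22*sqrt(17) ≈ 90.708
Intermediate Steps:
E(s, D) = sqrt(17) (E(s, D) = sqrt(234 - 217) = sqrt(17))
E(-65, 13)*22 = sqrt(17)*22 = 22*sqrt(17)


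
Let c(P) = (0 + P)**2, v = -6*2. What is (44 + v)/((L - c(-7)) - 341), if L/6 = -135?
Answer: -2/75 ≈ -0.026667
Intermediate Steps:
L = -810 (L = 6*(-135) = -810)
v = -12
c(P) = P**2
(44 + v)/((L - c(-7)) - 341) = (44 - 12)/((-810 - 1*(-7)**2) - 341) = 32/((-810 - 1*49) - 341) = 32/((-810 - 49) - 341) = 32/(-859 - 341) = 32/(-1200) = 32*(-1/1200) = -2/75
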